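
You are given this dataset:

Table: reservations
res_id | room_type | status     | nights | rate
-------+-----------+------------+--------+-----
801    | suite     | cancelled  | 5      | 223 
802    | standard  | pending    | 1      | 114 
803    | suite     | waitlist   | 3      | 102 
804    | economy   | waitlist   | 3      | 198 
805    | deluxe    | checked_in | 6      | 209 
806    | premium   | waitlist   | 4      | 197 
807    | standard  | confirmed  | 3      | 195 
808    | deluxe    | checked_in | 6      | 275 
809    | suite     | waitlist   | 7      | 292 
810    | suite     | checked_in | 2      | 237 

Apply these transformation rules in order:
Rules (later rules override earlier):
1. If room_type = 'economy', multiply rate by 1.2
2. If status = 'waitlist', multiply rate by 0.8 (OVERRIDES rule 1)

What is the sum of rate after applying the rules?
1884.2

Step 1: Rule 2 takes priority for records with status = 'waitlist'
  - 4 records: 789 × 0.8 = 631.2
Step 2: Rule 1 applies to remaining records with room_type = 'economy'
  - 0 records: 0 × 1.2 = 0.0
Step 3: Other records unchanged: 1253
Step 4: Final sum = 631.2 + 0.0 + 1253 = 1884.2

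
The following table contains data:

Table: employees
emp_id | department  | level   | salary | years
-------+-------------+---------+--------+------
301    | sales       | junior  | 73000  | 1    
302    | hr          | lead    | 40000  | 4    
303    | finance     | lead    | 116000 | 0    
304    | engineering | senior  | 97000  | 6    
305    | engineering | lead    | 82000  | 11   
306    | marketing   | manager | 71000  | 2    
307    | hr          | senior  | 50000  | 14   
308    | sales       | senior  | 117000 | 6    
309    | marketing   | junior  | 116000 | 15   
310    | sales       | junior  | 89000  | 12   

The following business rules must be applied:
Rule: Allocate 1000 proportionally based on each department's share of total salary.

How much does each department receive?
engineering: 210.34, finance: 136.31, hr: 105.76, marketing: 219.74, sales: 327.85

Step 1: Calculate total salary = 851000
Step 2: Calculate each department's proportion:
  engineering: 179000/851000 = 21.03% → 210.34
  finance: 116000/851000 = 13.63% → 136.31
  hr: 90000/851000 = 10.58% → 105.76
  marketing: 187000/851000 = 21.97% → 219.74
  sales: 279000/851000 = 32.78% → 327.85
Step 3: Verify: sum of allocations ≈ 1000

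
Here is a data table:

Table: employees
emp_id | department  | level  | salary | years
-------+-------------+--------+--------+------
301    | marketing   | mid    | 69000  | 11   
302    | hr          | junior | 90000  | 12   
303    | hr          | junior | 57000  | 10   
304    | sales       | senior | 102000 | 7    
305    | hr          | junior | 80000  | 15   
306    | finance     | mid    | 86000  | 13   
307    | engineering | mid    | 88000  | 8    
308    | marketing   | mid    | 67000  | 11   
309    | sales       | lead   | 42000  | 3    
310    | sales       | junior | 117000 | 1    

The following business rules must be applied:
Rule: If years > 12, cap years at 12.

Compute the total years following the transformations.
87

Step 1: 2 records have years > 12
Step 2: These records originally summed to 28
Step 3: After capping: 2 × 12 = 24
Step 4: Unaffected records sum: 63
Step 5: Final sum = 24 + 63 = 87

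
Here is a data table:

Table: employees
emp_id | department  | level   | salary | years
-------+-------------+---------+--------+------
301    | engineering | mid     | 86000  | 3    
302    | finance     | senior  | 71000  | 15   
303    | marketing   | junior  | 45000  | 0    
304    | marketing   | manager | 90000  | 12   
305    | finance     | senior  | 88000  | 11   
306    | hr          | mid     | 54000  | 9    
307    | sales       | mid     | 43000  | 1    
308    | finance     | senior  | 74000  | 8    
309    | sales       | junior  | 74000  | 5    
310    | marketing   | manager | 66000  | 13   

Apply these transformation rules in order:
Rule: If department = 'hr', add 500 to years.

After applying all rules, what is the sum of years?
577

Step 1: Count records where department = 'hr': 1
Step 2: Total bonus added: 1 × 500 = 500
Step 3: Original sum of years: 77
Step 4: Final sum = 77 + 500 = 577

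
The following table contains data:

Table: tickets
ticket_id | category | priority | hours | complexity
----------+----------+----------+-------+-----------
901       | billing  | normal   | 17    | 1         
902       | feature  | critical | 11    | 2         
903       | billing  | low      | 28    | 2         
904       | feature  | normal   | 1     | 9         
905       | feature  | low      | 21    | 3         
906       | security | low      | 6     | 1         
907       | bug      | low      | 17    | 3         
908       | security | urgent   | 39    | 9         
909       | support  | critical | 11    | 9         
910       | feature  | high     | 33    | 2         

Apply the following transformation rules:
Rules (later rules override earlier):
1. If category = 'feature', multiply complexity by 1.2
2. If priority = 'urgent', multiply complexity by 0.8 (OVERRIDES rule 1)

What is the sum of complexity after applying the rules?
42.4

Step 1: Rule 2 takes priority for records with priority = 'urgent'
  - 1 records: 9 × 0.8 = 7.2
Step 2: Rule 1 applies to remaining records with category = 'feature'
  - 4 records: 16 × 1.2 = 19.2
Step 3: Other records unchanged: 16
Step 4: Final sum = 7.2 + 19.2 + 16 = 42.4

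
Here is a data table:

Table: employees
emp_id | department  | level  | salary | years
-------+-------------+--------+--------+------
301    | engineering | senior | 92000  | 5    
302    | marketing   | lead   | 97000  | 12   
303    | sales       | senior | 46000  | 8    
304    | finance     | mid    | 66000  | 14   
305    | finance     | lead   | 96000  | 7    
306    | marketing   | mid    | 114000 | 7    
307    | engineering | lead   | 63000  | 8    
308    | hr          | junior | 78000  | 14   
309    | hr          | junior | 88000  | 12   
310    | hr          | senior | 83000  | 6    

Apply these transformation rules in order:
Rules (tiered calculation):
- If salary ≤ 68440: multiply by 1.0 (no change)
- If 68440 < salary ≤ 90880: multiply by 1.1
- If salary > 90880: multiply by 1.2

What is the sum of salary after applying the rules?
927700.0

Step 1: Tier 1 (salary ≤ 68440): 3 records, sum = 175000 × 1.0 = 175000.0
Step 2: Tier 2 (68440 < salary ≤ 90880): 3 records, sum = 249000 × 1.1 = 273900.0
Step 3: Tier 3 (salary > 90880): 4 records, sum = 399000 × 1.2 = 478800.0
Step 4: Final sum = 175000.0 + 273900.0 + 478800.0 = 927700.0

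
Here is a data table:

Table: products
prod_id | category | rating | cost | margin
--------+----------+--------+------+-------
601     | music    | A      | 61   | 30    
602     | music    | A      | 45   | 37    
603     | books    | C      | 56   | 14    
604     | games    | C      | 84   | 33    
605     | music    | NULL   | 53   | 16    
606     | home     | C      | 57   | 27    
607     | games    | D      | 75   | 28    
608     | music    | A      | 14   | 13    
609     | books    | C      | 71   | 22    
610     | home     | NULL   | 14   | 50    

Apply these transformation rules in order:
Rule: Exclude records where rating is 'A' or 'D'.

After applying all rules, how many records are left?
6

Step 1: Count records to exclude
  - 3 (A) + 1 (D) = 4 records
Step 2: Total records: 10
Step 3: Remaining = 10 - 4 = 6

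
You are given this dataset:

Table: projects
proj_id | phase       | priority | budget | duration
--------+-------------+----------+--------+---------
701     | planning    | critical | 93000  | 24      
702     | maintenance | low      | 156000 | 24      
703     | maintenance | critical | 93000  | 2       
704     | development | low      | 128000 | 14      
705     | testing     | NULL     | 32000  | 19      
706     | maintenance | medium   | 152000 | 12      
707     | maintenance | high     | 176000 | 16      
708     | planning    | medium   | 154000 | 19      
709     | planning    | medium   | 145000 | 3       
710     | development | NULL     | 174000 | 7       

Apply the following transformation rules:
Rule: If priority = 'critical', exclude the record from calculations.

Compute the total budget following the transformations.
1117000

Step 1: Identify records where priority = 'critical'
Step 2: The excluded records sum to 186000
Step 3: Original total budget = 1303000
Step 4: Remaining total = 1303000 - 186000 = 1117000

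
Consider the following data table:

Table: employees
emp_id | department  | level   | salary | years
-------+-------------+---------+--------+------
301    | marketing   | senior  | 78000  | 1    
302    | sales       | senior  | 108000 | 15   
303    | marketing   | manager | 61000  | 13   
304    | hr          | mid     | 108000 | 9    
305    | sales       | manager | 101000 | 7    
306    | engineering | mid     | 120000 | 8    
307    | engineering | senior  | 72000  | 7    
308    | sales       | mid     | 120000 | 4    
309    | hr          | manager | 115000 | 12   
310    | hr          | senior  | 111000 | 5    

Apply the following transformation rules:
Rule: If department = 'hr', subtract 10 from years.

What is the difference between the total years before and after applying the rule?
30

Step 1: Original sum of years = 81
Step 2: 3 records have department = 'hr'
Step 3: Each affected record changes by -10
Step 4: Total change = 3 × -10 = -30
Step 5: New sum = 81 + -30 = 51
Step 6: Difference = |51 - 81| = 30
        (Sum decreased by 30)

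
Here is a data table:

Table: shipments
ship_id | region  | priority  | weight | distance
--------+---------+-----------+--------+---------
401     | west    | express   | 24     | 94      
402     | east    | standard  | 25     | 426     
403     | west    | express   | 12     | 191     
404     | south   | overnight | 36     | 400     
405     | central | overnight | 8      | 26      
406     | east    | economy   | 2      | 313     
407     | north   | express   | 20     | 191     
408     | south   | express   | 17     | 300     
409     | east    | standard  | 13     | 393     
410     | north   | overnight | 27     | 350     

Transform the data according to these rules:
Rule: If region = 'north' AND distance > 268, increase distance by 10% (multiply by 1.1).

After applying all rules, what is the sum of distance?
2719.0

Step 1: Find records where region = 'north' AND distance > 268
Step 2: 1 records match, summing to 350
Step 3: After multiplier: 350 × 1.1 = 385.0
Step 4: Unaffected records sum: 2334
Step 5: Final sum = 385.0 + 2334 = 2719.0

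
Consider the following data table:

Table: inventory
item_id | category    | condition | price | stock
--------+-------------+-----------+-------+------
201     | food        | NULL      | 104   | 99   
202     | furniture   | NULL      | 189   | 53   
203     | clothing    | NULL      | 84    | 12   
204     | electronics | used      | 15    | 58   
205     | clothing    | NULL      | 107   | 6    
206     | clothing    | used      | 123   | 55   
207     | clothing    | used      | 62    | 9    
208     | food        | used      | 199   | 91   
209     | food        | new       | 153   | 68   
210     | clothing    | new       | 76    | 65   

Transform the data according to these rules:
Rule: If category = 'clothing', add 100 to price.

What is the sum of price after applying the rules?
1612

Step 1: Count records where category = 'clothing': 5
Step 2: Total bonus added: 5 × 100 = 500
Step 3: Original sum of price: 1112
Step 4: Final sum = 1112 + 500 = 1612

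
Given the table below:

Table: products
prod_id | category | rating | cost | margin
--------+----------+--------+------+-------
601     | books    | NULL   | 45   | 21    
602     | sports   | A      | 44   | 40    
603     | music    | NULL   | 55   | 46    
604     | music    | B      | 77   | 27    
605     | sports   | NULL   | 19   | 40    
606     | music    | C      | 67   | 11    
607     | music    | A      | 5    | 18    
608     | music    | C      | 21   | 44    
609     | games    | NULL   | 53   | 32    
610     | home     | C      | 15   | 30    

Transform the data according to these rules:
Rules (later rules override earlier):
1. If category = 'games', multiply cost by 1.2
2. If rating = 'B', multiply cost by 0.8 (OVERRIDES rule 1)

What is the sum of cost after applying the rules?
396.2

Step 1: Rule 2 takes priority for records with rating = 'B'
  - 1 records: 77 × 0.8 = 61.6
Step 2: Rule 1 applies to remaining records with category = 'games'
  - 1 records: 53 × 1.2 = 63.6
Step 3: Other records unchanged: 271
Step 4: Final sum = 61.6 + 63.6 + 271 = 396.2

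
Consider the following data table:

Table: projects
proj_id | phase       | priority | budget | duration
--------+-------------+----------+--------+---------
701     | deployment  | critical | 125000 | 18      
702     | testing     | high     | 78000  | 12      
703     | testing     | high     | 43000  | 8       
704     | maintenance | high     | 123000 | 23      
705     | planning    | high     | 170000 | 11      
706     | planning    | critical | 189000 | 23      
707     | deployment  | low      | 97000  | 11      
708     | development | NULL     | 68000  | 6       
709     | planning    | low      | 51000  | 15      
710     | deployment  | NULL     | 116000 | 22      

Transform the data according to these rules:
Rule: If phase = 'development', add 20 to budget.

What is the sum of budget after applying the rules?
1060020

Step 1: Count records where phase = 'development': 1
Step 2: Total bonus added: 1 × 20 = 20
Step 3: Original sum of budget: 1060000
Step 4: Final sum = 1060000 + 20 = 1060020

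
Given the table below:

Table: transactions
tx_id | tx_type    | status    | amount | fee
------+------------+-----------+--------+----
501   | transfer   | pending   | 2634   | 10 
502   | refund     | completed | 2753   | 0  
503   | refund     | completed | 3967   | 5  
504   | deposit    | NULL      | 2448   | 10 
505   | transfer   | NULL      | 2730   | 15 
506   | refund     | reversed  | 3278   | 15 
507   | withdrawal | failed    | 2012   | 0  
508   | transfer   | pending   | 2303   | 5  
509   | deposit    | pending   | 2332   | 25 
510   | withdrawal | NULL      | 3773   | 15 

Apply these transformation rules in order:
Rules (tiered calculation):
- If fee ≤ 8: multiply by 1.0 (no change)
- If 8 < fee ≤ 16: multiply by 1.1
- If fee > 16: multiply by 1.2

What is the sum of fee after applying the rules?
111.5

Step 1: Tier 1 (fee ≤ 8): 4 records, sum = 10 × 1.0 = 10.0
Step 2: Tier 2 (8 < fee ≤ 16): 5 records, sum = 65 × 1.1 = 71.5
Step 3: Tier 3 (fee > 16): 1 records, sum = 25 × 1.2 = 30.0
Step 4: Final sum = 10.0 + 71.5 + 30.0 = 111.5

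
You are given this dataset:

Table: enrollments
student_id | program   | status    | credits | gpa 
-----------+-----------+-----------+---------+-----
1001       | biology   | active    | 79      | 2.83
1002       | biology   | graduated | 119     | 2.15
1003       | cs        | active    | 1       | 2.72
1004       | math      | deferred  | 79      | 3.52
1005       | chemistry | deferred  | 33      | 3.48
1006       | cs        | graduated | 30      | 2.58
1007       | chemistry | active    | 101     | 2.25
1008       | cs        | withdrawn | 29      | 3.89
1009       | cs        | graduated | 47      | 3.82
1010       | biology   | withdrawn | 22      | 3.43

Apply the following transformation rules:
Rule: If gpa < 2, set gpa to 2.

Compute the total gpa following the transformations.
30.67

Step 1: 0 records have gpa < 2
Step 2: These records originally summed to 0
Step 3: After setting to minimum: 0 × 2 = 0
Step 4: Unaffected records sum: 30.67
Step 5: Final sum = 0 + 30.67 = 30.67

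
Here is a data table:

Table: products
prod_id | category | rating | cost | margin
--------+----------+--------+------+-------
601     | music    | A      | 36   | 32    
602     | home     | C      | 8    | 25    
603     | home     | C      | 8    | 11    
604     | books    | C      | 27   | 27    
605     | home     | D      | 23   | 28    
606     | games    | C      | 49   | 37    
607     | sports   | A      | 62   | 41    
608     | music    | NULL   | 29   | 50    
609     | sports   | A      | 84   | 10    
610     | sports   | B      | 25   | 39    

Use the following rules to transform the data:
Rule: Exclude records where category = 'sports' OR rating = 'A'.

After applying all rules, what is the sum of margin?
178

Step 1: Find records where category = 'sports' OR rating = 'A'
Step 2: 4 records match, summing to 122
Step 3: Original sum: 300
Step 4: Remaining sum = 300 - 122 = 178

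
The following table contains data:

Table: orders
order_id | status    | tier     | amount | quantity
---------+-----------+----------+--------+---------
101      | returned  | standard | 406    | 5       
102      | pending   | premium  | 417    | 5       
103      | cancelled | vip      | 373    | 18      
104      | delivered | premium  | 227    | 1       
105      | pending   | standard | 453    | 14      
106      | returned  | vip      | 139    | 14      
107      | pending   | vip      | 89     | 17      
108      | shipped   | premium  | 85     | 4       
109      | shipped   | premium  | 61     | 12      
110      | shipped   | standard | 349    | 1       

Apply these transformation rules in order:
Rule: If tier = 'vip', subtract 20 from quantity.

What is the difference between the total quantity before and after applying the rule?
60

Step 1: Original sum of quantity = 91
Step 2: 3 records have tier = 'vip'
Step 3: Each affected record changes by -20
Step 4: Total change = 3 × -20 = -60
Step 5: New sum = 91 + -60 = 31
Step 6: Difference = |31 - 91| = 60
        (Sum decreased by 60)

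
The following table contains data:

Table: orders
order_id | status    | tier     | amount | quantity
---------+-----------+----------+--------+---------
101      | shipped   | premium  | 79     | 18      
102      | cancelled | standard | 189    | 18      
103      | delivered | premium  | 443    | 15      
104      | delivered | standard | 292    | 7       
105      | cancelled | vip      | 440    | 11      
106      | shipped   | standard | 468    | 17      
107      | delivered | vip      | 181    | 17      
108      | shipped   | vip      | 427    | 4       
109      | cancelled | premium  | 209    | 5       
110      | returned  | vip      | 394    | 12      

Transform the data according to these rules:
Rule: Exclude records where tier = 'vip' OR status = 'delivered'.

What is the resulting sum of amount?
945

Step 1: Find records where tier = 'vip' OR status = 'delivered'
Step 2: 6 records match, summing to 2177
Step 3: Original sum: 3122
Step 4: Remaining sum = 3122 - 2177 = 945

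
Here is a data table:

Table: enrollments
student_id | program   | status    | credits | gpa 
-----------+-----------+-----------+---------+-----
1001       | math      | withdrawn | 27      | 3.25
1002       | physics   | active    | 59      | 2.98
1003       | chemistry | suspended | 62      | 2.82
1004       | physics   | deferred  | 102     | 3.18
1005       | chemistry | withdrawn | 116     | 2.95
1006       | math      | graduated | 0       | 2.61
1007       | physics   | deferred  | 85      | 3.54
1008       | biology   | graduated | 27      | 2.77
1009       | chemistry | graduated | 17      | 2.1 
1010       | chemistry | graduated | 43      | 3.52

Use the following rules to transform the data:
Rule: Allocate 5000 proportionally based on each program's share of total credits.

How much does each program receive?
biology: 250.93, chemistry: 2211.9, math: 250.93, physics: 2286.25

Step 1: Calculate total credits = 538
Step 2: Calculate each program's proportion:
  biology: 27/538 = 5.02% → 250.93
  chemistry: 238/538 = 44.24% → 2211.9
  math: 27/538 = 5.02% → 250.93
  physics: 246/538 = 45.72% → 2286.25
Step 3: Verify: sum of allocations ≈ 5000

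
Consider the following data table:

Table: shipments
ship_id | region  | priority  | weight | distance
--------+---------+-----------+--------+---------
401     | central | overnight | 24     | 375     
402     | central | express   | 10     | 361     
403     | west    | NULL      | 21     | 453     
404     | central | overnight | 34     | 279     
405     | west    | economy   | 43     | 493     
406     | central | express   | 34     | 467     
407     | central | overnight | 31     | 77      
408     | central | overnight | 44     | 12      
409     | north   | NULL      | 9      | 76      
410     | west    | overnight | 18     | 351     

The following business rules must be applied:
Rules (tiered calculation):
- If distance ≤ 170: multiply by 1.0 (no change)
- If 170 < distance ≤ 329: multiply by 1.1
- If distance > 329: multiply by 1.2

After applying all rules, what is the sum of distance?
3471.9

Step 1: Tier 1 (distance ≤ 170): 3 records, sum = 165 × 1.0 = 165.0
Step 2: Tier 2 (170 < distance ≤ 329): 1 records, sum = 279 × 1.1 = 306.9
Step 3: Tier 3 (distance > 329): 6 records, sum = 2500 × 1.2 = 3000.0
Step 4: Final sum = 165.0 + 306.9 + 3000.0 = 3471.9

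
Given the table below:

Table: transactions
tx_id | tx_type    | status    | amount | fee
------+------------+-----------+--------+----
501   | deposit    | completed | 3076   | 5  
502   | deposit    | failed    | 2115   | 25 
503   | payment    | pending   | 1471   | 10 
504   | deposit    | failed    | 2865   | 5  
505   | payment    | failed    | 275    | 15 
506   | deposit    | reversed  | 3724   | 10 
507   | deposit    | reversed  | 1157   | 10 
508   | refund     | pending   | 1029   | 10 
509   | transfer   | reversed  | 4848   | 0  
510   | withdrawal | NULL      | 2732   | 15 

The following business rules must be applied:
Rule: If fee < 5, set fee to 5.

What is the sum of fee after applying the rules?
110

Step 1: 1 records have fee < 5
Step 2: These records originally summed to 0
Step 3: After setting to minimum: 1 × 5 = 5
Step 4: Unaffected records sum: 105
Step 5: Final sum = 5 + 105 = 110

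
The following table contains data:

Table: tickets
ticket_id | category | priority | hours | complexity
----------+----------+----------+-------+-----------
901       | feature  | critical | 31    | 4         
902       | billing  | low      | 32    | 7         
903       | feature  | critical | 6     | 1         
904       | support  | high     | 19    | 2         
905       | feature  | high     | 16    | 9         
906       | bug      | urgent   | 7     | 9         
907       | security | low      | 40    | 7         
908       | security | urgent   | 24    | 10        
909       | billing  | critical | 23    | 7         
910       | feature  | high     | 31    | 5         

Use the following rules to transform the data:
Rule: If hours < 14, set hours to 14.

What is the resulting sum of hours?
244

Step 1: 2 records have hours < 14
Step 2: These records originally summed to 13
Step 3: After setting to minimum: 2 × 14 = 28
Step 4: Unaffected records sum: 216
Step 5: Final sum = 28 + 216 = 244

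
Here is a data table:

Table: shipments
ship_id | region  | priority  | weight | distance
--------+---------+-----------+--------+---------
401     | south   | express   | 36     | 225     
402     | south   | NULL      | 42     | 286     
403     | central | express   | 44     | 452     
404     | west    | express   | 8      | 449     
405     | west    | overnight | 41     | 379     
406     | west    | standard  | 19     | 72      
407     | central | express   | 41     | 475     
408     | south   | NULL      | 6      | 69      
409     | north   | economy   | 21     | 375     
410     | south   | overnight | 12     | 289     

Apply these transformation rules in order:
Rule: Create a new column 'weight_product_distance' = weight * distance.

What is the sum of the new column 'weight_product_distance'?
91731

Step 1: For each record, compute weight * distance
Example calculations:
  36 * 225 = 8100
  42 * 286 = 12012
  44 * 452 = 19888
  ...
Step 2: Sum all derived values
Step 3: Total = 91731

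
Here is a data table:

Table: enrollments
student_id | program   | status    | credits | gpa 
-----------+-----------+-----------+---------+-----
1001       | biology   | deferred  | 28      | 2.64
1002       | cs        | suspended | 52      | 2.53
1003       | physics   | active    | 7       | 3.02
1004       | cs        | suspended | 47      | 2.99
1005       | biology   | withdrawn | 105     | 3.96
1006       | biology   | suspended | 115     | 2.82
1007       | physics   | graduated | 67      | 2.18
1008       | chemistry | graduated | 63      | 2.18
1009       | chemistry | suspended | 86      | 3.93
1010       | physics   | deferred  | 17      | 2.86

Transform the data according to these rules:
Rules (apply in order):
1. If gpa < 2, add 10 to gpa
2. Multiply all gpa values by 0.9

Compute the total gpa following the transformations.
26.2

Step 1: Apply Rule 1 - Add 10 to records with gpa < 2
  - 0 records affected: 0 + (0 × 10) = 0
  - Unaffected records: 29.11
  - Sum after Rule 1: 29.11
Step 2: Apply Rule 2 - Multiply all by 0.9
  - 29.11 × 0.9 = 26.2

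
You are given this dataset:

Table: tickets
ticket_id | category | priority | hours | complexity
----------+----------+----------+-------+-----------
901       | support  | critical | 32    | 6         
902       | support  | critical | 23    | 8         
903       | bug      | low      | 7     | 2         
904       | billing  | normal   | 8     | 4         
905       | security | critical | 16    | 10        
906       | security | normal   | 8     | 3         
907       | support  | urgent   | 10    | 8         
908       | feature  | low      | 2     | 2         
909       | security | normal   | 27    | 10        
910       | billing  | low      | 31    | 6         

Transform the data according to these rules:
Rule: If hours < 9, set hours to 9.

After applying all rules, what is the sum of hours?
175

Step 1: 4 records have hours < 9
Step 2: These records originally summed to 25
Step 3: After setting to minimum: 4 × 9 = 36
Step 4: Unaffected records sum: 139
Step 5: Final sum = 36 + 139 = 175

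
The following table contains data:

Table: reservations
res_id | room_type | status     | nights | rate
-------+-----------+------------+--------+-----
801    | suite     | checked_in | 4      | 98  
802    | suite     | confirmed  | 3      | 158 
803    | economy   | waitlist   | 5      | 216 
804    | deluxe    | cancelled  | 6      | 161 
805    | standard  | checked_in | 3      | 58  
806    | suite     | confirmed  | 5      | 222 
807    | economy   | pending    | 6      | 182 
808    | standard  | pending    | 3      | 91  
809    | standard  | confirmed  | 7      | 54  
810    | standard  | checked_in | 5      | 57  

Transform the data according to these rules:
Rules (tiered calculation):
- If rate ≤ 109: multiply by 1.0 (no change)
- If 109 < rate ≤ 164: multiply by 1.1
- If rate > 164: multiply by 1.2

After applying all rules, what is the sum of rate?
1452.9

Step 1: Tier 1 (rate ≤ 109): 5 records, sum = 358 × 1.0 = 358.0
Step 2: Tier 2 (109 < rate ≤ 164): 2 records, sum = 319 × 1.1 = 350.9
Step 3: Tier 3 (rate > 164): 3 records, sum = 620 × 1.2 = 744.0
Step 4: Final sum = 358.0 + 350.9 + 744.0 = 1452.9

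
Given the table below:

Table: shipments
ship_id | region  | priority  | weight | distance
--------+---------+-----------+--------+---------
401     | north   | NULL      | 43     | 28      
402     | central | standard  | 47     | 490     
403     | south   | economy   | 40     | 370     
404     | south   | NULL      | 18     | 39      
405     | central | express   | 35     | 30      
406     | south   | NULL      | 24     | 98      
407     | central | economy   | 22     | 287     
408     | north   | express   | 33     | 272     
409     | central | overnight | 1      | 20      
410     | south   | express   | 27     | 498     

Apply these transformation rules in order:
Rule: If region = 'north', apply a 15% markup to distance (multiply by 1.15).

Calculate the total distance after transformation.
2177.0

Step 1: Records with region = 'north' have total distance = 300
Step 2: Apply multiplier: 300 × 1.15 = 345.0
Step 3: Other records total: 1832
Step 4: Final sum = 345.0 + 1832 = 2177.0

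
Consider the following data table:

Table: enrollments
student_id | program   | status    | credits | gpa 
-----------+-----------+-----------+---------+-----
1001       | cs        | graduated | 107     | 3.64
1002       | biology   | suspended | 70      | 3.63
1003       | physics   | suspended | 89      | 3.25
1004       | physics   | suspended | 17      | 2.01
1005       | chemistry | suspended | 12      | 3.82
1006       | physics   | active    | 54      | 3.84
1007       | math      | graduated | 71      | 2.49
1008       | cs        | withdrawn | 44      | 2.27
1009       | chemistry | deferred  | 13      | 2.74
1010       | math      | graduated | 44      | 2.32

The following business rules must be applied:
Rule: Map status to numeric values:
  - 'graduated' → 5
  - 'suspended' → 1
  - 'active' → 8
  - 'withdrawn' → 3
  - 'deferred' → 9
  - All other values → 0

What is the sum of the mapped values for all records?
39

Step 1: Apply mapping to each record
Step 2: Count by status:
  'graduated': 3 records × 5 = 15
  'suspended': 4 records × 1 = 4
  'active': 1 records × 8 = 8
  'withdrawn': 1 records × 3 = 3
  'deferred': 1 records × 9 = 9
Step 3: Sum all mapped values = 39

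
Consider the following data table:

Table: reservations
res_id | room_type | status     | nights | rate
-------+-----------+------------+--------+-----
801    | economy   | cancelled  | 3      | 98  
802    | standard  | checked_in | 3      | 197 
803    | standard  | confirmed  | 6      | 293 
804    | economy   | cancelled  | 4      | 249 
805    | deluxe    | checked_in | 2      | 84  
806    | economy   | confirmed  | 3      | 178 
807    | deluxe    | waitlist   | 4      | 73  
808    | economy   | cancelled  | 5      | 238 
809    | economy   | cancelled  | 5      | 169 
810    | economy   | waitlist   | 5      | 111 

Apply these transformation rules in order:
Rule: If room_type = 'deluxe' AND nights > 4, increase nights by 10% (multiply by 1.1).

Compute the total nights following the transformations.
40

Step 1: Find records where room_type = 'deluxe' AND nights > 4
Step 2: 0 records match, summing to 0
Step 3: After multiplier: 0 × 1.1 = 0.0
Step 4: Unaffected records sum: 40
Step 5: Final sum = 0.0 + 40 = 40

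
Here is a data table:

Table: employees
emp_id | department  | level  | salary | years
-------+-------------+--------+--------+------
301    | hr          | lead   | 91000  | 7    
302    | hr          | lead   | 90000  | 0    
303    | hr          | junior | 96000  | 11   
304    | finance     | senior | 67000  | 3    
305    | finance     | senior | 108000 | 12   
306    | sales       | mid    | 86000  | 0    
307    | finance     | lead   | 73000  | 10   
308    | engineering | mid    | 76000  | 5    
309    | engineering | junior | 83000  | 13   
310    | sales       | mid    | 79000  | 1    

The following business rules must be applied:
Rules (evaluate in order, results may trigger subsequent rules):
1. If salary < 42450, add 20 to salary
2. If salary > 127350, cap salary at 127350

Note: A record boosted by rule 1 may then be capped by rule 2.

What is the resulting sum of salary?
849000

Step 1: Apply rule 1 to records with salary < 42450
  - 0 records get bonus of 20
  - Of these, 0 records then exceed 127350 and get capped
Step 2: Apply rule 2 to records with salary > 127350
  - 0 records (original) are capped
Step 3: Calculate final sum = 849000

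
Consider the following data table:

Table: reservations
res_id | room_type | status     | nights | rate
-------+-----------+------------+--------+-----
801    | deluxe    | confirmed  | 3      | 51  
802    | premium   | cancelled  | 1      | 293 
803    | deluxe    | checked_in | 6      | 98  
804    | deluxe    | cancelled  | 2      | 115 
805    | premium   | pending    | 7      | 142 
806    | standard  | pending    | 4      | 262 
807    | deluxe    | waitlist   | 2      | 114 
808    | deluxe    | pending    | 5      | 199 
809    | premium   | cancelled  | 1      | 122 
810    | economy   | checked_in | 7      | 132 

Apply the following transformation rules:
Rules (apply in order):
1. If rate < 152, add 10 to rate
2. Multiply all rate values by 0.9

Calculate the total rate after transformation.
1438.2

Step 1: Apply Rule 1 - Add 10 to records with rate < 152
  - 7 records affected: 774 + (7 × 10) = 844
  - Unaffected records: 754
  - Sum after Rule 1: 1598
Step 2: Apply Rule 2 - Multiply all by 0.9
  - 1598 × 0.9 = 1438.2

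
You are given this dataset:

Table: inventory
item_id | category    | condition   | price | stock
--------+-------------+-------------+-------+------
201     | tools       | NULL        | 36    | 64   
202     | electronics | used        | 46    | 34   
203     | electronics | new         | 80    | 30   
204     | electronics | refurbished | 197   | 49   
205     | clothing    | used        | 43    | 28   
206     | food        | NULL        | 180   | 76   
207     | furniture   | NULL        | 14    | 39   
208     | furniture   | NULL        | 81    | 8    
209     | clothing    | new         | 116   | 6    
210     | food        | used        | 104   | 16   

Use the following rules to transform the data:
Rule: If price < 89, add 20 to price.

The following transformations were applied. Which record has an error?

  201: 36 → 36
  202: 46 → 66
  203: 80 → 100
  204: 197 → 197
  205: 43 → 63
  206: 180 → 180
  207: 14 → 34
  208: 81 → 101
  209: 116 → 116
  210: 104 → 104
Record 201 has an error. The correct transformed value should be 56, not 36.

Step 1: Check each record against the rule
Step 2: Record 201 has price = 36
Step 3: Since 36 < 89, the bonus should have been applied
Step 4: Correct value = 56, but claimed value = 36
Conclusion: Record 201 has the error.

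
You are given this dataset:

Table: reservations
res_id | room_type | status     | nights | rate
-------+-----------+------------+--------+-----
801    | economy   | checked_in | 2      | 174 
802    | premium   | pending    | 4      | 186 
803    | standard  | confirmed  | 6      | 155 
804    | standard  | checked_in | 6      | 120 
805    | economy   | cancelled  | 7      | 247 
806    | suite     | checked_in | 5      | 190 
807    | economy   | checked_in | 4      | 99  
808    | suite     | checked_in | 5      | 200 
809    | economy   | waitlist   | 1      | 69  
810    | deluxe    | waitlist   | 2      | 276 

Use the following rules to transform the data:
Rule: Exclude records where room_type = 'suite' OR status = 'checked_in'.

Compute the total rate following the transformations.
933

Step 1: Find records where room_type = 'suite' OR status = 'checked_in'
Step 2: 5 records match, summing to 783
Step 3: Original sum: 1716
Step 4: Remaining sum = 1716 - 783 = 933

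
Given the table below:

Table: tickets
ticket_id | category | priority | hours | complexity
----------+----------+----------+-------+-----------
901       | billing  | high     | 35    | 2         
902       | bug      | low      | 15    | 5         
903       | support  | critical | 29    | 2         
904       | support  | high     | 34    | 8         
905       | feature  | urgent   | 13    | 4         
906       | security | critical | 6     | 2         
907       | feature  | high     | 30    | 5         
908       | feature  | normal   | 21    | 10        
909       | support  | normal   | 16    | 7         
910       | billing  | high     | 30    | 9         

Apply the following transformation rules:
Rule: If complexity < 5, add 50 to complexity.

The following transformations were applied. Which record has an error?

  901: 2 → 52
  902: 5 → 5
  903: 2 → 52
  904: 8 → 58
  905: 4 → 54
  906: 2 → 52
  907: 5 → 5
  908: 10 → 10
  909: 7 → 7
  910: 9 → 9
Record 904 has an error. The correct transformed value should be 8, not 58.

Step 1: Check each record against the rule
Step 2: Record 904 has complexity = 8
Step 3: Since 8 >= 5, the bonus should not have been applied
Step 4: Correct value = 8, but claimed value = 58
Conclusion: Record 904 has the error.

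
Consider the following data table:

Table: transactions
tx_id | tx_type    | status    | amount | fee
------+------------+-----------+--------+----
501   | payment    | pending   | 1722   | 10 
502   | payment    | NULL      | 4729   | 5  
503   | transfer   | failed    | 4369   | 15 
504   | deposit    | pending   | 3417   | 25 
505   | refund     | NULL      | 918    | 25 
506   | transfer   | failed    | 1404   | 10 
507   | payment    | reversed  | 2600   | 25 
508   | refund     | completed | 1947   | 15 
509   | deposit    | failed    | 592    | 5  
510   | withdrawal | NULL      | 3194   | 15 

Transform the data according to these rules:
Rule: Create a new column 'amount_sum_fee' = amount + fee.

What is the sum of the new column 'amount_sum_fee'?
25042

Step 1: For each record, compute amount + fee
Example calculations:
  1722 + 10 = 1732
  4729 + 5 = 4734
  4369 + 15 = 4384
  ...
Step 2: Sum all derived values
Step 3: Total = 25042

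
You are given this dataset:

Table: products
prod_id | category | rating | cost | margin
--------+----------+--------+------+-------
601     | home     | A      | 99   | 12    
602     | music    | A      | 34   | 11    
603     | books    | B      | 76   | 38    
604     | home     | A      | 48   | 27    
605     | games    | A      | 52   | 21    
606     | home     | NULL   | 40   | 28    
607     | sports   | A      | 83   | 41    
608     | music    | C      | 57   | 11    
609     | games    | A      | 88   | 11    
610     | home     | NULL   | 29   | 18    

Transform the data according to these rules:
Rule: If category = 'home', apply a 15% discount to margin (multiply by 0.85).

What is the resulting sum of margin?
205.25

Step 1: Records with category = 'home' have total margin = 85
Step 2: Apply multiplier: 85 × 0.85 = 72.25
Step 3: Other records total: 133
Step 4: Final sum = 72.25 + 133 = 205.25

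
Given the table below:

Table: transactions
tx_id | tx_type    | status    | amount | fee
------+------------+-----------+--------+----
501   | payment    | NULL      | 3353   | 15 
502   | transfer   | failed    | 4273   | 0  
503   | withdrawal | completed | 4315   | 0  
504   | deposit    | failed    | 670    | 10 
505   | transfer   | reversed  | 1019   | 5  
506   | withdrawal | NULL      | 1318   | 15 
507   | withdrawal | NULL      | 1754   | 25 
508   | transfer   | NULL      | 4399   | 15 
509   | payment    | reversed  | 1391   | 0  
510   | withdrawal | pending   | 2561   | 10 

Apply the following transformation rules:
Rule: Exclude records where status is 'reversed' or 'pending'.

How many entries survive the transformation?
7

Step 1: Count records to exclude
  - 2 (reversed) + 1 (pending) = 3 records
Step 2: Total records: 10
Step 3: Remaining = 10 - 3 = 7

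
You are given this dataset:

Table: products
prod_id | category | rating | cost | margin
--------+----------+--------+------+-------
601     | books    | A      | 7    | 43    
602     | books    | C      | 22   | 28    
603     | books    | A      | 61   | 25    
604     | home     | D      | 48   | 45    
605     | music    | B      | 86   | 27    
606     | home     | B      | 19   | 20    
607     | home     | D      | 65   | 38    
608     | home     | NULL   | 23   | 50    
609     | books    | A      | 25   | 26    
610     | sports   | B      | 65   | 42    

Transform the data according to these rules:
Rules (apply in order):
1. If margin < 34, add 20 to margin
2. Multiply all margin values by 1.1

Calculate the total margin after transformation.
488.4

Step 1: Apply Rule 1 - Add 20 to records with margin < 34
  - 5 records affected: 126 + (5 × 20) = 226
  - Unaffected records: 218
  - Sum after Rule 1: 444
Step 2: Apply Rule 2 - Multiply all by 1.1
  - 444 × 1.1 = 488.4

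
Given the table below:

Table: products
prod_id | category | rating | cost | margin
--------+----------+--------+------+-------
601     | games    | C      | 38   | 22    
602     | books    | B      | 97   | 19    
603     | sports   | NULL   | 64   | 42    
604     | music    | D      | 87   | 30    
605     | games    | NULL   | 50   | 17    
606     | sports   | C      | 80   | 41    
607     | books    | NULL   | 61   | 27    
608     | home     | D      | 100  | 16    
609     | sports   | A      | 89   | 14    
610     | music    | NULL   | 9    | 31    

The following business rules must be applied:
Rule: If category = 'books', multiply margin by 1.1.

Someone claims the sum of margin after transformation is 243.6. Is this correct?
No, the correct result is 263.6.

Step 1: Calculate the correct sum after transformation
Step 2: Apply multiplier 1.1 to records where category = 'books'
Step 3: Correct result = 263.6
Step 4: Claimed result = 243.6
Step 5: 263.6 ≠ 243.6
Conclusion: The claimed result is incorrect. The correct answer is 263.6.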